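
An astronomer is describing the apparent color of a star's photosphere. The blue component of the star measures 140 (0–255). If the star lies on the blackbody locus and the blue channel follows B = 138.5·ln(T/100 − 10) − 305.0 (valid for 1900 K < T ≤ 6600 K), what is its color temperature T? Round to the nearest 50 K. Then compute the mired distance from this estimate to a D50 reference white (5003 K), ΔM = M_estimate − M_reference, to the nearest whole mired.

+86 mireds

ln(t − 10) = (140 + 305.0) / 138.5 = 3.2130.
t − 10 = e^3.2130 = 24.853, so t = 34.853.
T = 100·t = 3485 K → 3500 K to the nearest 50 K.
M_estimate = 10⁶/3500 = 285.71; M_reference = 10⁶/5003 = 199.88.
ΔM = 285.71 − 199.88 = 85.83 → +86 mireds.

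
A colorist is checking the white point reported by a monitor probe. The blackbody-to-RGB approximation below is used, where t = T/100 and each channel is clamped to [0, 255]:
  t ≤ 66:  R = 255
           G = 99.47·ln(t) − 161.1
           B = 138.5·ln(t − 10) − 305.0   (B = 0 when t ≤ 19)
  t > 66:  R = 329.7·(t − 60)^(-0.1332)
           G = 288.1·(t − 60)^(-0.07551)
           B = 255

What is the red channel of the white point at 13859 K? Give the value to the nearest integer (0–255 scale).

184

t = 13859/100 = 138.59; the t > 66 branch applies.
R = 329.7·(138.59 − 60)^(-0.1332) = 329.7·78.59^(-0.1332) = 329.7·0.55916 = 184.355.
Rounded: 184.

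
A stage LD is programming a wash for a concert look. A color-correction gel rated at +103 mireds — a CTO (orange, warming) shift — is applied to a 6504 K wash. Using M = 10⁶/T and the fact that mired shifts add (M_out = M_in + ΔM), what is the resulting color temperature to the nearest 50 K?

3900 K

M_in = 10⁶/6504 = 153.75 mireds.
M_out = 153.75 + (+103) = 256.75 mireds.
T_out = 10⁶/256.75 = 3894.8 K → 3900 K.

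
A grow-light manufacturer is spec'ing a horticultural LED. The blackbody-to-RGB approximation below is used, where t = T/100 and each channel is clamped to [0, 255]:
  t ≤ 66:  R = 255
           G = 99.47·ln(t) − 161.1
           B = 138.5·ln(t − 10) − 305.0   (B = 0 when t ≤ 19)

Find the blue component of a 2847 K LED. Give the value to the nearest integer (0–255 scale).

99

t = 2847/100 = 28.47; the t ≤ 66 branch applies.
B = 138.5·ln(28.47 − 10) − 305.0 = 138.5·ln 18.47 − 305.0 = 138.5·2.9161 − 305.0 = 98.886.
Rounded: 99.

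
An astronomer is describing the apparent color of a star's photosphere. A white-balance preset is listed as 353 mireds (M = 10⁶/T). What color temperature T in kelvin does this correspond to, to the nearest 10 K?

2830 K

T = 10⁶ / 353 = 2832.86 K → 2830 K.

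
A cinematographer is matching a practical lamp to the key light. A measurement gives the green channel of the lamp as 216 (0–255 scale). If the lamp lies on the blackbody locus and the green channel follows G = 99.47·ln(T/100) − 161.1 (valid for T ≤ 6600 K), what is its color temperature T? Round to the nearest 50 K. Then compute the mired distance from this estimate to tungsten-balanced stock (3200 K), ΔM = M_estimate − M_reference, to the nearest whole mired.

ln t = (216 + 161.1) / 99.47 = 3.7911.
t = e^3.7911 = 44.305.
T = 100·t = 4430 K → 4450 K to the nearest 50 K.
M_estimate = 10⁶/4450 = 224.72; M_reference = 10⁶/3200 = 312.50.
ΔM = 224.72 − 312.50 = -87.78 → -88 mireds.

-88 mireds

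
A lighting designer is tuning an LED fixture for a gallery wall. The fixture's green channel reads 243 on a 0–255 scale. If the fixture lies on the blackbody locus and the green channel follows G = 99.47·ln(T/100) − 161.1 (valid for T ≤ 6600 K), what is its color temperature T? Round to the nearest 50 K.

ln t = (243 + 161.1) / 99.47 = 4.0625.
t = e^4.0625 = 58.121.
T = 100·t = 5812 K → 5800 K to the nearest 50 K.

5800 K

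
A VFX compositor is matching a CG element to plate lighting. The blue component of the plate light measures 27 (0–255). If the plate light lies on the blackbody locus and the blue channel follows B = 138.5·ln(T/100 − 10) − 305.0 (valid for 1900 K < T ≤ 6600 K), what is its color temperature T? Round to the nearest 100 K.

2100 K

ln(t − 10) = (27 + 305.0) / 138.5 = 2.3971.
t − 10 = e^2.3971 = 10.991, so t = 20.991.
T = 100·t = 2099 K → 2100 K to the nearest 100 K.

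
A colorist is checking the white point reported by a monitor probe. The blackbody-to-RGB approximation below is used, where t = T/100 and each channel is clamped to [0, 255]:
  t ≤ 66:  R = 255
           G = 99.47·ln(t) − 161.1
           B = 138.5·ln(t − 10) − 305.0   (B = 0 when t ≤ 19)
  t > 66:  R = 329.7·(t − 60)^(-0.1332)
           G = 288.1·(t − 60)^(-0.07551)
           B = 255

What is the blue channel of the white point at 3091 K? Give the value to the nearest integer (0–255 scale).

116

t = 3091/100 = 30.91; the t ≤ 66 branch applies.
B = 138.5·ln(30.91 − 10) − 305.0 = 138.5·ln 20.91 − 305.0 = 138.5·3.0402 − 305.0 = 116.072.
Rounded: 116.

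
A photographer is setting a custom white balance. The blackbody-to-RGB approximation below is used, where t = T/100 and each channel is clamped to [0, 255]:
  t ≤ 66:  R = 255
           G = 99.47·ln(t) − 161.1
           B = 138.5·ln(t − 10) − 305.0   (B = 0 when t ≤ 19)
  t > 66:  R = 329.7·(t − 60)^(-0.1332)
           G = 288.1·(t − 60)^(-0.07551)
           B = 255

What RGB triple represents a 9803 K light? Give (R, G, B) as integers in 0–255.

(203, 219, 255)

t = 9803/100 = 98.03; the t > 66 branch applies.
R = 329.7·(98.03 − 60)^(-0.1332) = 329.7·38.03^(-0.1332) = 329.7·0.61592 = 203.070.
G = 288.1·(98.03 − 60)^(-0.07551) = 288.1·38.03^(-0.07551) = 288.1·0.75977 = 218.891.
B = 255 by definition for t > 66.
Rounded: (203, 219, 255).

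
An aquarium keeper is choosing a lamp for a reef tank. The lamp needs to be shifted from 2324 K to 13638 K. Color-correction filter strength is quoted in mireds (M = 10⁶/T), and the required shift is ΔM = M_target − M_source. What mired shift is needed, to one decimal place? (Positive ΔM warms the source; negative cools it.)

-357.0 mireds

M_source = 10⁶/2324 = 430.293; M_target = 10⁶/13638 = 73.325.
ΔM = 73.325 − 430.293 = -356.968 → -357.0 mireds, a cooling shift.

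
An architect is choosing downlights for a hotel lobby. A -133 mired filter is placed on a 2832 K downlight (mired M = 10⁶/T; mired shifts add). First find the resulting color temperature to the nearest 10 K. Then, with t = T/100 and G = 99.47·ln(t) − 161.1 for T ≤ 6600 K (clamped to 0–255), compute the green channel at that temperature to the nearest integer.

M_in = 10⁶/2832 = 353.11; M_out = 353.11 + (-133) = 220.11.
T_out = 10⁶/220.11 = 4543.2 K → 4540 K; t = 45.4.
G = 99.47·ln 45.4 − 161.1 = 99.47·3.8155 − 161.1 = 218.429.
Rounded: 218.

218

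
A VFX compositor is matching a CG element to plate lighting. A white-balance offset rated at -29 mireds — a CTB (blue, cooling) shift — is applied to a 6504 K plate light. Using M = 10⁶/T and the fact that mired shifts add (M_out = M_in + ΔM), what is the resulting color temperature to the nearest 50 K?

8000 K

M_in = 10⁶/6504 = 153.75 mireds.
M_out = 153.75 + (-29) = 124.75 mireds.
T_out = 10⁶/124.75 = 8015.9 K → 8000 K.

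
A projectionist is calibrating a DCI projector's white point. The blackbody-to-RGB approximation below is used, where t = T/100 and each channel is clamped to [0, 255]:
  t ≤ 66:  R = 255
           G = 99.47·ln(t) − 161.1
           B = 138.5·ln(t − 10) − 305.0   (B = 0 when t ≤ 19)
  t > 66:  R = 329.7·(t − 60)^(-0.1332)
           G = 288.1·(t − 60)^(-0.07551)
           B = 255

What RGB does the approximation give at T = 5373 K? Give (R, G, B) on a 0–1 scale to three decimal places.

(1.000, 0.922, 0.856)

t = 5373/100 = 53.73; the t ≤ 66 branch applies.
R = 255 by definition for t ≤ 66.
G = 99.47·ln 53.73 − 161.1 = 99.47·3.9840 − 161.1 = 235.186.
B = 138.5·ln(53.73 − 10) − 305.0 = 138.5·ln 43.73 − 305.0 = 138.5·3.7780 − 305.0 = 218.258.
Dividing each by 255: (1.0000, 0.9223, 0.8559) → (1.000, 0.922, 0.856).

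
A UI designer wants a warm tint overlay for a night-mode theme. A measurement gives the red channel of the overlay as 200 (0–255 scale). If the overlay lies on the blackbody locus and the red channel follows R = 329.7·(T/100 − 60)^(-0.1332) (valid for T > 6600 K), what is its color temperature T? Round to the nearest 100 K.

(t − 60)^(-0.1332) = 200/329.7 = 0.60661.
t − 60 = 0.60661^(1/-0.1332) = 0.60661^(-7.508) = 42.638, so t = 102.638.
T = 100·t = 10264 K → 10300 K to the nearest 100 K.

10300 K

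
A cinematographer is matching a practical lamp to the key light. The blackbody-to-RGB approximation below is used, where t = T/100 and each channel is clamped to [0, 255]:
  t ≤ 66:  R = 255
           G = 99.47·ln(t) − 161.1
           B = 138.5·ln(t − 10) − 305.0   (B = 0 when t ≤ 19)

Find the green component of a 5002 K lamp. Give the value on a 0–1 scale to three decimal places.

t = 5002/100 = 50.02; the t ≤ 66 branch applies.
G = 99.47·ln 50.02 − 161.1 = 99.47·3.9124 − 161.1 = 228.069.
On a 0–1 scale: 228.069/255 = 0.8944 → 0.894.

0.894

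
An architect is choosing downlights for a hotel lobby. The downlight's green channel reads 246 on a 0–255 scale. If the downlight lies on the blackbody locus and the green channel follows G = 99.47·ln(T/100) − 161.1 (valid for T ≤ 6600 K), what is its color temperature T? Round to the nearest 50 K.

6000 K

ln t = (246 + 161.1) / 99.47 = 4.0927.
t = e^4.0927 = 59.901.
T = 100·t = 5990 K → 6000 K to the nearest 50 K.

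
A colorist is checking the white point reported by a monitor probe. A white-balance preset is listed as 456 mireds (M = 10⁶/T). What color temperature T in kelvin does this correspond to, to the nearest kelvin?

2193 K

T = 10⁶ / 456 = 2192.98 K → 2193 K.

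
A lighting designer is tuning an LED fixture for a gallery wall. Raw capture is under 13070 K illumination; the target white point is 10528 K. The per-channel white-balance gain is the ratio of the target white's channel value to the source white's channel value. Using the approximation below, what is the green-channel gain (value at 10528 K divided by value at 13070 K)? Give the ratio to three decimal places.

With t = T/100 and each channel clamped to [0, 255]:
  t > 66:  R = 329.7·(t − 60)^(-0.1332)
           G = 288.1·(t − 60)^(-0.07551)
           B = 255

At 13070 K (t = 130.7):
  G = 288.1·(130.7 − 60)^(-0.07551) = 288.1·70.7^(-0.07551) = 288.1·0.72502 = 208.878.
At 10528 K (t = 105.28):
  G = 288.1·(105.28 − 60)^(-0.07551) = 288.1·45.28^(-0.07551) = 288.1·0.74983 = 216.026.
Gain = 216.026 / 208.878 = 1.0342 → 1.034.

1.034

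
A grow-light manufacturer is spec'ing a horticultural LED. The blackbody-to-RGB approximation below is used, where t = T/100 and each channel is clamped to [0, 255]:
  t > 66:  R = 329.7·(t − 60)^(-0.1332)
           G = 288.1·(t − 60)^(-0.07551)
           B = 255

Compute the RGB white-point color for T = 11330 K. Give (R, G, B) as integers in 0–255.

t = 11330/100 = 113.3; the t > 66 branch applies.
R = 329.7·(113.3 − 60)^(-0.1332) = 329.7·53.3^(-0.1332) = 329.7·0.58884 = 194.142.
G = 288.1·(113.3 − 60)^(-0.07551) = 288.1·53.3^(-0.07551) = 288.1·0.74065 = 213.382.
B = 255 by definition for t > 66.
Rounded: (194, 213, 255).

(194, 213, 255)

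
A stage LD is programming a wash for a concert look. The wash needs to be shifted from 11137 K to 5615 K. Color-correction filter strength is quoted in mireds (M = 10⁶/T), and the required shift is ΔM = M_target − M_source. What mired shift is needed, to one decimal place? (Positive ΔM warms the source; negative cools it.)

+88.3 mireds

M_source = 10⁶/11137 = 89.791; M_target = 10⁶/5615 = 178.094.
ΔM = 178.094 − 89.791 = 88.304 → +88.3 mireds, a warming shift.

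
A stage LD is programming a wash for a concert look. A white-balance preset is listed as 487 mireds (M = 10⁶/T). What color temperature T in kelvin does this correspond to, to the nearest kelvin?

T = 10⁶ / 487 = 2053.39 K → 2053 K.

2053 K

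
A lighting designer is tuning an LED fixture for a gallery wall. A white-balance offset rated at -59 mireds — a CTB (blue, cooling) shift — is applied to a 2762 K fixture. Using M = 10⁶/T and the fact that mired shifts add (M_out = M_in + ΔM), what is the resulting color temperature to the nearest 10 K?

M_in = 10⁶/2762 = 362.06 mireds.
M_out = 362.06 + (-59) = 303.06 mireds.
T_out = 10⁶/303.06 = 3299.7 K → 3300 K.

3300 K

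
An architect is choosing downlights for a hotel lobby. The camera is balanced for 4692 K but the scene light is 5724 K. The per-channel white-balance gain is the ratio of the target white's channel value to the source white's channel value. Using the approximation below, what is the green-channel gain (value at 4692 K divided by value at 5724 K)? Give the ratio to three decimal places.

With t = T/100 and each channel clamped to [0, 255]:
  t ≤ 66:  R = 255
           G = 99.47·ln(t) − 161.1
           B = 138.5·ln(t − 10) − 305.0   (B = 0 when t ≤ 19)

0.918

At 5724 K (t = 57.24):
  G = 99.47·ln 57.24 − 161.1 = 99.47·4.0473 − 161.1 = 241.480.
At 4692 K (t = 46.92):
  G = 99.47·ln 46.92 − 161.1 = 99.47·3.8484 − 161.1 = 221.705.
Gain = 221.705 / 241.480 = 0.9181 → 0.918.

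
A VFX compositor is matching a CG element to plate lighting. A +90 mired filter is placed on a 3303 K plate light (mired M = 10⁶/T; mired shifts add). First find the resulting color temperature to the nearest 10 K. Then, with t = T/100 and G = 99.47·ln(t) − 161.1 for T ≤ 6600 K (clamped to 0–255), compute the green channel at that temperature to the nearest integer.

M_in = 10⁶/3303 = 302.76; M_out = 302.76 + (+90) = 392.76.
T_out = 10⁶/392.76 = 2546.1 K → 2550 K; t = 25.5.
G = 99.47·ln 25.5 − 161.1 = 99.47·3.2387 − 161.1 = 161.051.
Rounded: 161.

161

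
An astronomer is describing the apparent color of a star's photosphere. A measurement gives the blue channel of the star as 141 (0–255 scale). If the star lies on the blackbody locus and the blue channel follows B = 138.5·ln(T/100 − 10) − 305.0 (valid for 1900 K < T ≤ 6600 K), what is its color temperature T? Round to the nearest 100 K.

3500 K

ln(t − 10) = (141 + 305.0) / 138.5 = 3.2202.
t − 10 = e^3.2202 = 25.034, so t = 35.034.
T = 100·t = 3503 K → 3500 K to the nearest 100 K.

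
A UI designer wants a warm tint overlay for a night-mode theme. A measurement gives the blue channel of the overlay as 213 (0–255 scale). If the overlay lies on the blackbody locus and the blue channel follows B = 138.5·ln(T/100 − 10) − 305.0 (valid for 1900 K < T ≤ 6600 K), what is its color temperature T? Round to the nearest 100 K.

5200 K

ln(t − 10) = (213 + 305.0) / 138.5 = 3.7401.
t − 10 = e^3.7401 = 42.101, so t = 52.101.
T = 100·t = 5210 K → 5200 K to the nearest 100 K.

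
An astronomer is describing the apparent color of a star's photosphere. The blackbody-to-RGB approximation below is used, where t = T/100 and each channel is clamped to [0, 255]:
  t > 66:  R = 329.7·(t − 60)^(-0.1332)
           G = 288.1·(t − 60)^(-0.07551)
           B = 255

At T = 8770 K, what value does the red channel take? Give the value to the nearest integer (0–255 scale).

t = 8770/100 = 87.7; the t > 66 branch applies.
R = 329.7·(87.7 − 60)^(-0.1332) = 329.7·27.7^(-0.1332) = 329.7·0.64248 = 211.827.
Rounded: 212.

212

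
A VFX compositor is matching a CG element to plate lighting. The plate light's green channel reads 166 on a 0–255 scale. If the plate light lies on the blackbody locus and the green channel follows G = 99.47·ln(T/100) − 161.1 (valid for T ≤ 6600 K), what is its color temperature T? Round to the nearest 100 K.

2700 K

ln t = (166 + 161.1) / 99.47 = 3.2884.
t = e^3.2884 = 26.801.
T = 100·t = 2680 K → 2700 K to the nearest 100 K.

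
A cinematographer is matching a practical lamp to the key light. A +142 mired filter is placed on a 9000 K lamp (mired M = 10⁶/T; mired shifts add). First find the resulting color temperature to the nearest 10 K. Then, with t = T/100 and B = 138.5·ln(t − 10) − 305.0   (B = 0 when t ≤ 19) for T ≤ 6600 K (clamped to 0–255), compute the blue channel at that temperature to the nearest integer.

164

M_in = 10⁶/9000 = 111.11; M_out = 111.11 + (+142) = 253.11.
T_out = 10⁶/253.11 = 3950.8 K → 3950 K; t = 39.5.
B = 138.5·ln(39.5 − 10) − 305.0 = 138.5·ln 29.5 − 305.0 = 138.5·3.3844 − 305.0 = 163.738.
Rounded: 164.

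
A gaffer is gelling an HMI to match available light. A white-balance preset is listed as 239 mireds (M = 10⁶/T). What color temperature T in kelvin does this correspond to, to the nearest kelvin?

T = 10⁶ / 239 = 4184.10 K → 4184 K.

4184 K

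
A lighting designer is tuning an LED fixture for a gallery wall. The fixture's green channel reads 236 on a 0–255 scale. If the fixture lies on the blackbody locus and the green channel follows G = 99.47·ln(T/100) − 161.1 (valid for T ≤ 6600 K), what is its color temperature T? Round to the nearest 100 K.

5400 K

ln t = (236 + 161.1) / 99.47 = 3.9922.
t = e^3.9922 = 54.172.
T = 100·t = 5417 K → 5400 K to the nearest 100 K.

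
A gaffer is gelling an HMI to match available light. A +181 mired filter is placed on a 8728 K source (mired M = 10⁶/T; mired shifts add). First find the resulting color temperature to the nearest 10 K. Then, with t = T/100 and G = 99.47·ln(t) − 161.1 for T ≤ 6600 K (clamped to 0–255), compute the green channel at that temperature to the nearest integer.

189

M_in = 10⁶/8728 = 114.57; M_out = 114.57 + (+181) = 295.57.
T_out = 10⁶/295.57 = 3383.2 K → 3380 K; t = 33.8.
G = 99.47·ln 33.8 − 161.1 = 99.47·3.5205 − 161.1 = 189.080.
Rounded: 189.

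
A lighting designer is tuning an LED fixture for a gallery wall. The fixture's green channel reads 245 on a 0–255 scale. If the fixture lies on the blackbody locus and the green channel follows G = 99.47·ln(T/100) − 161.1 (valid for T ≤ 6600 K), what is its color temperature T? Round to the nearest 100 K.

5900 K

ln t = (245 + 161.1) / 99.47 = 4.0826.
t = e^4.0826 = 59.302.
T = 100·t = 5930 K → 5900 K to the nearest 100 K.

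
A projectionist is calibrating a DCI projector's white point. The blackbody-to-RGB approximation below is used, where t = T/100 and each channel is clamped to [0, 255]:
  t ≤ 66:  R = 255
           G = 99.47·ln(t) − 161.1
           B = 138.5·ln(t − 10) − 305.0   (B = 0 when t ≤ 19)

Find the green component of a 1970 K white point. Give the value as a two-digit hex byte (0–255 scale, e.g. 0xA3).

t = 1970/100 = 19.7; the t ≤ 66 branch applies.
G = 99.47·ln 19.7 − 161.1 = 99.47·2.9806 − 161.1 = 135.382.
Rounded: 135; in hex, 0x87.

0x87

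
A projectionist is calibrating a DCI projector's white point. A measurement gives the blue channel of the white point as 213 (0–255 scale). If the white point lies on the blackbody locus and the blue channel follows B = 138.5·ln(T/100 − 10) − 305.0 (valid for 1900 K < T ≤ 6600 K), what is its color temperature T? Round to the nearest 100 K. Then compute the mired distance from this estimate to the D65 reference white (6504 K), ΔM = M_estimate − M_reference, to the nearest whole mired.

+39 mireds

ln(t − 10) = (213 + 305.0) / 138.5 = 3.7401.
t − 10 = e^3.7401 = 42.101, so t = 52.101.
T = 100·t = 5210 K → 5200 K to the nearest 100 K.
M_estimate = 10⁶/5200 = 192.31; M_reference = 10⁶/6504 = 153.75.
ΔM = 192.31 − 153.75 = 38.56 → +39 mireds.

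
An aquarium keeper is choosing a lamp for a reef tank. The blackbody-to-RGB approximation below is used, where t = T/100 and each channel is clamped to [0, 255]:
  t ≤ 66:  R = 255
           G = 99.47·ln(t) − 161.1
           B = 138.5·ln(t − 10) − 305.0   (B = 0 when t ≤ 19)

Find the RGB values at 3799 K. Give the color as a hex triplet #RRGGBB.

#FFC99C

t = 3799/100 = 37.99; the t ≤ 66 branch applies.
R = 255 by definition for t ≤ 66.
G = 99.47·ln 37.99 − 161.1 = 99.47·3.6373 − 161.1 = 200.705.
B = 138.5·ln(37.99 − 10) − 305.0 = 138.5·ln 27.99 − 305.0 = 138.5·3.3318 − 305.0 = 156.461.
Rounded: (255, 201, 156).
In hex: #FFC99C.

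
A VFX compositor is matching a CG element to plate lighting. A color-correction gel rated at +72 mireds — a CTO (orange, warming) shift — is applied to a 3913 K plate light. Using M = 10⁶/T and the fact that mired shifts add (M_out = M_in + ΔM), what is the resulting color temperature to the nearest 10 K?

3050 K

M_in = 10⁶/3913 = 255.56 mireds.
M_out = 255.56 + (+72) = 327.56 mireds.
T_out = 10⁶/327.56 = 3052.9 K → 3050 K.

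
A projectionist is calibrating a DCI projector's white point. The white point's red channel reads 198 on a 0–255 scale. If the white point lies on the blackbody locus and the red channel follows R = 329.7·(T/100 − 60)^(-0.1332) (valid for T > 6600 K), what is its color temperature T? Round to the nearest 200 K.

(t − 60)^(-0.1332) = 198/329.7 = 0.60055.
t − 60 = 0.60055^(1/-0.1332) = 0.60055^(-7.508) = 45.980, so t = 105.980.
T = 100·t = 10598 K → 10600 K to the nearest 200 K.

10600 K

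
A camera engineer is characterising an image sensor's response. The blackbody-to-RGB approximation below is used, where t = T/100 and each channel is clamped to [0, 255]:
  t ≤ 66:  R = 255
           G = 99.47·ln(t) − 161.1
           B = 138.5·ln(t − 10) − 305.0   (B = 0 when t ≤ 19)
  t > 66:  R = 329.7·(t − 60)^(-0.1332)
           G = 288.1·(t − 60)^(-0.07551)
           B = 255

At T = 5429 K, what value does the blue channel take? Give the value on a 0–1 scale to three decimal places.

t = 5429/100 = 54.29; the t ≤ 66 branch applies.
B = 138.5·ln(54.29 − 10) − 305.0 = 138.5·ln 44.29 − 305.0 = 138.5·3.7908 − 305.0 = 220.020.
On a 0–1 scale: 220.020/255 = 0.8628 → 0.863.

0.863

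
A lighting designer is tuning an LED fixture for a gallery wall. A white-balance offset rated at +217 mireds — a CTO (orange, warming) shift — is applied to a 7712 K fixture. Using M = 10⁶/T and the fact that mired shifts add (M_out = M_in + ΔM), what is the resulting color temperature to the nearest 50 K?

M_in = 10⁶/7712 = 129.67 mireds.
M_out = 129.67 + (+217) = 346.67 mireds.
T_out = 10⁶/346.67 = 2884.6 K → 2900 K.

2900 K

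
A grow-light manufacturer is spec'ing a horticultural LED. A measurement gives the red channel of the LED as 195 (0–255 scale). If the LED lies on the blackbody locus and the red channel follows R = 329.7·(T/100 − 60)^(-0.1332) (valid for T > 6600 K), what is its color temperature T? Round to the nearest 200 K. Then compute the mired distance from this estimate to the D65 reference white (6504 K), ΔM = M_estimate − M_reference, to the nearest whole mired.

(t − 60)^(-0.1332) = 195/329.7 = 0.59145.
t − 60 = 0.59145^(1/-0.1332) = 0.59145^(-7.508) = 51.564, so t = 111.564.
T = 100·t = 11156 K → 11200 K to the nearest 200 K.
M_estimate = 10⁶/11200 = 89.29; M_reference = 10⁶/6504 = 153.75.
ΔM = 89.29 − 153.75 = -64.47 → -64 mireds.

-64 mireds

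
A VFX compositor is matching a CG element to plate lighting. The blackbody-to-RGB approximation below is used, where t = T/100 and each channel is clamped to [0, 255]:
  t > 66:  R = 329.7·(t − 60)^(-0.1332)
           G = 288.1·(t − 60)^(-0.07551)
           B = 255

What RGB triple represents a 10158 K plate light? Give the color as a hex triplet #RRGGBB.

t = 10158/100 = 101.58; the t > 66 branch applies.
R = 329.7·(101.58 − 60)^(-0.1332) = 329.7·41.58^(-0.1332) = 329.7·0.60865 = 200.671.
G = 288.1·(101.58 − 60)^(-0.07551) = 288.1·41.58^(-0.07551) = 288.1·0.75467 = 217.421.
B = 255 by definition for t > 66.
Rounded: (201, 217, 255).
In hex: #C9D9FF.

#C9D9FF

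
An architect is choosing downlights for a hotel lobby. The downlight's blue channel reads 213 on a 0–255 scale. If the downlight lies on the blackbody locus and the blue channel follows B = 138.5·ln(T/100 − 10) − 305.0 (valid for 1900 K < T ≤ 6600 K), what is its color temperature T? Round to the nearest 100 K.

5200 K

ln(t − 10) = (213 + 305.0) / 138.5 = 3.7401.
t − 10 = e^3.7401 = 42.101, so t = 52.101.
T = 100·t = 5210 K → 5200 K to the nearest 100 K.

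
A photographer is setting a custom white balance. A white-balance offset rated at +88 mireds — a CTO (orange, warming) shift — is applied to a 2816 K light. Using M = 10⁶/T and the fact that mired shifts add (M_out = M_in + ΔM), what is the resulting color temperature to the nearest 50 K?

2250 K

M_in = 10⁶/2816 = 355.11 mireds.
M_out = 355.11 + (+88) = 443.11 mireds.
T_out = 10⁶/443.11 = 2256.8 K → 2250 K.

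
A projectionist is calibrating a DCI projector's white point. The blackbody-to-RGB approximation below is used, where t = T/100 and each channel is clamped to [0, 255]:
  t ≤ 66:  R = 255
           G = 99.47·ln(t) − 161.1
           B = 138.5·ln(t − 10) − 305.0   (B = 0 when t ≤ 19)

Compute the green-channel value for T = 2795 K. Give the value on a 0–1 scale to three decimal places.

t = 2795/100 = 27.95; the t ≤ 66 branch applies.
G = 99.47·ln 27.95 − 161.1 = 99.47·3.3304 − 161.1 = 170.177.
On a 0–1 scale: 170.177/255 = 0.6674 → 0.667.

0.667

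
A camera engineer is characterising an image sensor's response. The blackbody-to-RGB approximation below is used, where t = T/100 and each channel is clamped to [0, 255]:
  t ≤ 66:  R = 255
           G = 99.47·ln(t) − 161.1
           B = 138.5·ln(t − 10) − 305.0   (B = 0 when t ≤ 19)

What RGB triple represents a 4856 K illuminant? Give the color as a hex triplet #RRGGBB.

#FFE1C9

t = 4856/100 = 48.56; the t ≤ 66 branch applies.
R = 255 by definition for t ≤ 66.
G = 99.47·ln 48.56 − 161.1 = 99.47·3.8828 − 161.1 = 225.122.
B = 138.5·ln(48.56 − 10) − 305.0 = 138.5·ln 38.56 − 305.0 = 138.5·3.6522 − 305.0 = 200.832.
Rounded: (255, 225, 201).
In hex: #FFE1C9.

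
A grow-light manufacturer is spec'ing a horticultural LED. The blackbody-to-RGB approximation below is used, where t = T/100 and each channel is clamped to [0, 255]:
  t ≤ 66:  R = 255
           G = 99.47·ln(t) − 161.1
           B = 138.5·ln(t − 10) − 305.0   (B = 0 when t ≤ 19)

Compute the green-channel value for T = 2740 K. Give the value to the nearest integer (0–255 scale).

t = 2740/100 = 27.4; the t ≤ 66 branch applies.
G = 99.47·ln 27.4 − 161.1 = 99.47·3.3105 − 161.1 = 168.200.
Rounded: 168.

168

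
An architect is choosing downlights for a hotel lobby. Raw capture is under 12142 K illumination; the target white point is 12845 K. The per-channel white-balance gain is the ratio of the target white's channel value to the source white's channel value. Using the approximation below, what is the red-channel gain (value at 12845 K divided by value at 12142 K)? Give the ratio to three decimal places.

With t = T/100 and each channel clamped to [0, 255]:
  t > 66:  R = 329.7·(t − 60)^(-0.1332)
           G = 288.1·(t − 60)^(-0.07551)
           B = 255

At 12142 K (t = 121.42):
  R = 329.7·(121.42 − 60)^(-0.1332) = 329.7·61.42^(-0.1332) = 329.7·0.57783 = 190.509.
At 12845 K (t = 128.45):
  R = 329.7·(128.45 − 60)^(-0.1332) = 329.7·68.45^(-0.1332) = 329.7·0.56955 = 187.779.
Gain = 187.779 / 190.509 = 0.9857 → 0.986.

0.986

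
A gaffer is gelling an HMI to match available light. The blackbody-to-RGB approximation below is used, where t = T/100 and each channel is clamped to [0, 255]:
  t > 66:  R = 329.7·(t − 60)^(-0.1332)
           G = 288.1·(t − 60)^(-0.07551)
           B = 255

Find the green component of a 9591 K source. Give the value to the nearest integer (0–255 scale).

t = 9591/100 = 95.91; the t > 66 branch applies.
G = 288.1·(95.91 − 60)^(-0.07551) = 288.1·35.91^(-0.07551) = 288.1·0.76307 = 219.841.
Rounded: 220.

220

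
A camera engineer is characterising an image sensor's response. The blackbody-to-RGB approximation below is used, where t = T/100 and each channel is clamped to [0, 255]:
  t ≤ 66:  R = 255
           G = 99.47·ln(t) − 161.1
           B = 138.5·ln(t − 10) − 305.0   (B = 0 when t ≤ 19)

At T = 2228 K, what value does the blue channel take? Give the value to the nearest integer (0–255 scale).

42

t = 2228/100 = 22.28; the t ≤ 66 branch applies.
B = 138.5·ln(22.28 − 10) − 305.0 = 138.5·ln 12.28 − 305.0 = 138.5·2.5080 − 305.0 = 42.354.
Rounded: 42.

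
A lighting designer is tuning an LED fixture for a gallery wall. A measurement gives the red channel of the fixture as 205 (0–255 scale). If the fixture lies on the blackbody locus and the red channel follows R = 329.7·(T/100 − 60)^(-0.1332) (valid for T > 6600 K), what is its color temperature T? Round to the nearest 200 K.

9600 K

(t − 60)^(-0.1332) = 205/329.7 = 0.62178.
t − 60 = 0.62178^(1/-0.1332) = 0.62178^(-7.508) = 35.423, so t = 95.423.
T = 100·t = 9542 K → 9600 K to the nearest 200 K.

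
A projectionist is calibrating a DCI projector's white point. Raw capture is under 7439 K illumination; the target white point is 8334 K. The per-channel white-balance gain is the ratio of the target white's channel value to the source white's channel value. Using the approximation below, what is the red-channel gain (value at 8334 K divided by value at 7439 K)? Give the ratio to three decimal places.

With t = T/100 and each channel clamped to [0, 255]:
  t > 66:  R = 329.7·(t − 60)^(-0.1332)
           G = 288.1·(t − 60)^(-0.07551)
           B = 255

At 7439 K (t = 74.39):
  R = 329.7·(74.39 − 60)^(-0.1332) = 329.7·14.39^(-0.1332) = 329.7·0.70105 = 231.135.
At 8334 K (t = 83.34):
  R = 329.7·(83.34 − 60)^(-0.1332) = 329.7·23.34^(-0.1332) = 329.7·0.65731 = 216.714.
Gain = 216.714 / 231.135 = 0.9376 → 0.938.

0.938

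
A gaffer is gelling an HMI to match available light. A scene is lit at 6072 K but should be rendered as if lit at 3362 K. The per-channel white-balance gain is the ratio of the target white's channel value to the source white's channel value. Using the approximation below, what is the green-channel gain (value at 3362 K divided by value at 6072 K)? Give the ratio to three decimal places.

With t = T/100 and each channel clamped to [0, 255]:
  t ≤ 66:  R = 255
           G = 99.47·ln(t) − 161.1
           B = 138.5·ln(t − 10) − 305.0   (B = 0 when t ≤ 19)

At 6072 K (t = 60.72):
  G = 99.47·ln 60.72 − 161.1 = 99.47·4.1063 − 161.1 = 247.351.
At 3362 K (t = 33.62):
  G = 99.47·ln 33.62 − 161.1 = 99.47·3.5151 − 161.1 = 188.549.
Gain = 188.549 / 247.351 = 0.7623 → 0.762.

0.762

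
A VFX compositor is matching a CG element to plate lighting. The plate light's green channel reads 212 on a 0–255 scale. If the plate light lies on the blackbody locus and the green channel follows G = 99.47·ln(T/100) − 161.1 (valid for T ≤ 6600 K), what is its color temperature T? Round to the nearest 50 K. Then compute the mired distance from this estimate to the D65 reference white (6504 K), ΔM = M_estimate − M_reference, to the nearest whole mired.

+82 mireds

ln t = (212 + 161.1) / 99.47 = 3.7509.
t = e^3.7509 = 42.559.
T = 100·t = 4256 K → 4250 K to the nearest 50 K.
M_estimate = 10⁶/4250 = 235.29; M_reference = 10⁶/6504 = 153.75.
ΔM = 235.29 − 153.75 = 81.54 → +82 mireds.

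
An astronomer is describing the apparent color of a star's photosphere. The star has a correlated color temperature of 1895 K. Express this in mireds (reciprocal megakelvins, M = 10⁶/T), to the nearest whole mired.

528 mireds

M = 10⁶ / 1895 = 527.704 → 528 mireds.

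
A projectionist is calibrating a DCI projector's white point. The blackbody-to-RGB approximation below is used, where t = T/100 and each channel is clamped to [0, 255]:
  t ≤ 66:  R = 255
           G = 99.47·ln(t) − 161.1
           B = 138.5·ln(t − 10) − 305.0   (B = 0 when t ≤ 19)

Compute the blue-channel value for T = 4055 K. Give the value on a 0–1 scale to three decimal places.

t = 4055/100 = 40.55; the t ≤ 66 branch applies.
B = 138.5·ln(40.55 − 10) − 305.0 = 138.5·ln 30.55 − 305.0 = 138.5·3.4194 − 305.0 = 168.582.
On a 0–1 scale: 168.582/255 = 0.6611 → 0.661.

0.661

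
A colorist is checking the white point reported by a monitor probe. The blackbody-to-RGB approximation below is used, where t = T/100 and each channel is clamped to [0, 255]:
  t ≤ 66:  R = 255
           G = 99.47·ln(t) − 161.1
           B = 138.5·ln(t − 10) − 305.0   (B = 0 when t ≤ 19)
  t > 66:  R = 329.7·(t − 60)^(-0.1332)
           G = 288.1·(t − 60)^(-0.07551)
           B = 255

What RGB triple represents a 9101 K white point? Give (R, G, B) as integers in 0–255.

t = 9101/100 = 91.01; the t > 66 branch applies.
R = 329.7·(91.01 − 60)^(-0.1332) = 329.7·31.01^(-0.1332) = 329.7·0.63290 = 208.666.
G = 288.1·(91.01 − 60)^(-0.07551) = 288.1·31.01^(-0.07551) = 288.1·0.77157 = 222.290.
B = 255 by definition for t > 66.
Rounded: (209, 222, 255).

(209, 222, 255)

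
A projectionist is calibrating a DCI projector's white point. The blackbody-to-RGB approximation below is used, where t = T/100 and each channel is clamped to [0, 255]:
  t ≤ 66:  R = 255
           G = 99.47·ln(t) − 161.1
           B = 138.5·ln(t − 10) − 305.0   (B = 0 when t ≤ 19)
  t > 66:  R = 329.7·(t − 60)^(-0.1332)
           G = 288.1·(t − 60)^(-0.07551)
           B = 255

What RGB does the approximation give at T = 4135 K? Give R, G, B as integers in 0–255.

t = 4135/100 = 41.35; the t ≤ 66 branch applies.
R = 255 by definition for t ≤ 66.
G = 99.47·ln 41.35 − 161.1 = 99.47·3.7221 − 161.1 = 209.135.
B = 138.5·ln(41.35 − 10) − 305.0 = 138.5·ln 31.35 − 305.0 = 138.5·3.4452 − 305.0 = 172.162.
Rounded: (255, 209, 172).

R=255, G=209, B=172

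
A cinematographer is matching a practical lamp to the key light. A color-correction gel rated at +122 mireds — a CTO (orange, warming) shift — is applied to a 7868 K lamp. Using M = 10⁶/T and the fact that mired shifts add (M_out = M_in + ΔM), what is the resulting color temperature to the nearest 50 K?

4000 K

M_in = 10⁶/7868 = 127.10 mireds.
M_out = 127.10 + (+122) = 249.10 mireds.
T_out = 10⁶/249.10 = 4014.5 K → 4000 K.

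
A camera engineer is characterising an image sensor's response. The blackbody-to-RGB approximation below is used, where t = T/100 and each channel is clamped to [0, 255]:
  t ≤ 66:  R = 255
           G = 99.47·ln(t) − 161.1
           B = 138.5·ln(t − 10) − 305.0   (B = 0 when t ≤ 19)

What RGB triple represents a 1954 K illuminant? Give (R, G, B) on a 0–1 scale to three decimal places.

t = 1954/100 = 19.54; the t ≤ 66 branch applies.
R = 255 by definition for t ≤ 66.
G = 99.47·ln 19.54 − 161.1 = 99.47·2.9725 − 161.1 = 134.571.
B = 138.5·ln(19.54 − 10) − 305.0 = 138.5·ln 9.54 − 305.0 = 138.5·2.2555 − 305.0 = 7.386.
Dividing each by 255: (1.0000, 0.5277, 0.0290) → (1.000, 0.528, 0.029).

(1.000, 0.528, 0.029)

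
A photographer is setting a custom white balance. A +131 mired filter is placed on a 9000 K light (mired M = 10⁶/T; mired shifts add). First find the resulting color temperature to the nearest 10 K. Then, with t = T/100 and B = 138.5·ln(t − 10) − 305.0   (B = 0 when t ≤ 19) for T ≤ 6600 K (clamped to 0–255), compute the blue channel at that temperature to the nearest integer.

M_in = 10⁶/9000 = 111.11; M_out = 111.11 + (+131) = 242.11.
T_out = 10⁶/242.11 = 4130.3 K → 4130 K; t = 41.3.
B = 138.5·ln(41.3 − 10) − 305.0 = 138.5·ln 31.3 − 305.0 = 138.5·3.4436 − 305.0 = 171.941.
Rounded: 172.

172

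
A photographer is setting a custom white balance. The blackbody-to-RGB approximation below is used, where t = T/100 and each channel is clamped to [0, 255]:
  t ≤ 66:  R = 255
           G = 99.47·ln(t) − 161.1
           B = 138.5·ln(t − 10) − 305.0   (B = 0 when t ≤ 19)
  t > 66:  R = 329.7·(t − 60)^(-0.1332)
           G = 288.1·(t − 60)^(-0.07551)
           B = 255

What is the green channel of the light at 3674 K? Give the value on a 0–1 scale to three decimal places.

0.774

t = 3674/100 = 36.74; the t ≤ 66 branch applies.
G = 99.47·ln 36.74 − 161.1 = 99.47·3.6039 − 161.1 = 197.377.
On a 0–1 scale: 197.377/255 = 0.7740 → 0.774.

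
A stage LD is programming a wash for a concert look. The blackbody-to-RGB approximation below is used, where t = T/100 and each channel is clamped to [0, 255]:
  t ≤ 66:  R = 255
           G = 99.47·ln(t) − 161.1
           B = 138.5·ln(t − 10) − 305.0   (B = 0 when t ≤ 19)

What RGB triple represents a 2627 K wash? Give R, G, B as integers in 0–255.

t = 2627/100 = 26.27; the t ≤ 66 branch applies.
R = 255 by definition for t ≤ 66.
G = 99.47·ln 26.27 − 161.1 = 99.47·3.2684 − 161.1 = 164.010.
B = 138.5·ln(26.27 − 10) − 305.0 = 138.5·ln 16.27 − 305.0 = 138.5·2.7893 − 305.0 = 81.321.
Rounded: (255, 164, 81).

R=255, G=164, B=81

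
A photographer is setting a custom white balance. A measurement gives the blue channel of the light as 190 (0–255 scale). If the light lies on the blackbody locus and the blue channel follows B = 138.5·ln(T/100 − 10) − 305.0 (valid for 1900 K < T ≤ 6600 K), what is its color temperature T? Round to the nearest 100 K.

ln(t − 10) = (190 + 305.0) / 138.5 = 3.5740.
t − 10 = e^3.5740 = 35.659, so t = 45.659.
T = 100·t = 4566 K → 4600 K to the nearest 100 K.

4600 K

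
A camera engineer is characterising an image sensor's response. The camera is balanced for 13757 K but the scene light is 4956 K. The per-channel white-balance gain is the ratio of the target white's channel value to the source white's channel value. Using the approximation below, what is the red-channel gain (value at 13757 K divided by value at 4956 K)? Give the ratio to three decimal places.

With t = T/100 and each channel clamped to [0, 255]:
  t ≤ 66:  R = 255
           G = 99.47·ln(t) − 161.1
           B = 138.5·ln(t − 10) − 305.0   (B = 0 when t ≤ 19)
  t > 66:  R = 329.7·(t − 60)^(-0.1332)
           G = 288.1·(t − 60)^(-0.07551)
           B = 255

At 4956 K (t = 49.56):
  R = 255 by definition for t ≤ 66.
At 13757 K (t = 137.57):
  R = 329.7·(137.57 − 60)^(-0.1332) = 329.7·77.57^(-0.1332) = 329.7·0.56014 = 184.677.
Gain = 184.677 / 255.000 = 0.7242 → 0.724.

0.724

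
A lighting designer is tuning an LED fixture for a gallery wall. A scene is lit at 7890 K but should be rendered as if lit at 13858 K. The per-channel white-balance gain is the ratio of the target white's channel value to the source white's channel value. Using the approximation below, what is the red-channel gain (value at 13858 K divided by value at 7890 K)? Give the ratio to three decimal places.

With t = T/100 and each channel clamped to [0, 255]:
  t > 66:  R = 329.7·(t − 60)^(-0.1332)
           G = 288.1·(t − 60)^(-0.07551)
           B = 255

0.827

At 7890 K (t = 78.9):
  R = 329.7·(78.9 − 60)^(-0.1332) = 329.7·18.9^(-0.1332) = 329.7·0.67604 = 222.892.
At 13858 K (t = 138.58):
  R = 329.7·(138.58 − 60)^(-0.1332) = 329.7·78.58^(-0.1332) = 329.7·0.55917 = 184.359.
Gain = 184.359 / 222.892 = 0.8271 → 0.827.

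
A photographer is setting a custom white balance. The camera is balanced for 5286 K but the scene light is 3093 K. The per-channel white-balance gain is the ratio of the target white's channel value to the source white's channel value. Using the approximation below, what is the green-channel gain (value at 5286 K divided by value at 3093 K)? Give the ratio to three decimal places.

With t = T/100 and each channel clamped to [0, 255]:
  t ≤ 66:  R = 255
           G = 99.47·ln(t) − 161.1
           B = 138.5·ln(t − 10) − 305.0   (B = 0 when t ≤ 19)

At 3093 K (t = 30.93):
  G = 99.47·ln 30.93 − 161.1 = 99.47·3.4317 − 161.1 = 180.254.
At 5286 K (t = 52.86):
  G = 99.47·ln 52.86 − 161.1 = 99.47·3.9676 − 161.1 = 233.562.
Gain = 233.562 / 180.254 = 1.2957 → 1.296.

1.296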